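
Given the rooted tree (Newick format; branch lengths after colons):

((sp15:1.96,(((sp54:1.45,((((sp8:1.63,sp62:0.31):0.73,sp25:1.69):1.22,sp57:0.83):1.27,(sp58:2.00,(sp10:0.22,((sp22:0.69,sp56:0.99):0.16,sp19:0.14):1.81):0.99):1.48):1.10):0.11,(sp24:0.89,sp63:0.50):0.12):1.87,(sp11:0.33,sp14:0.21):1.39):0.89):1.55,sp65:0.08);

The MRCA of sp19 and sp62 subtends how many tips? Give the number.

The MRCA of sp19 and sp62 is the node subtending ((((sp8,sp62),sp25),sp57),(sp58,(sp10,((sp22,sp56),sp19)))).
That clade contains 9 terminal taxa: sp10, sp19, sp22, sp25, sp56, sp57, sp58, sp62, sp8.

9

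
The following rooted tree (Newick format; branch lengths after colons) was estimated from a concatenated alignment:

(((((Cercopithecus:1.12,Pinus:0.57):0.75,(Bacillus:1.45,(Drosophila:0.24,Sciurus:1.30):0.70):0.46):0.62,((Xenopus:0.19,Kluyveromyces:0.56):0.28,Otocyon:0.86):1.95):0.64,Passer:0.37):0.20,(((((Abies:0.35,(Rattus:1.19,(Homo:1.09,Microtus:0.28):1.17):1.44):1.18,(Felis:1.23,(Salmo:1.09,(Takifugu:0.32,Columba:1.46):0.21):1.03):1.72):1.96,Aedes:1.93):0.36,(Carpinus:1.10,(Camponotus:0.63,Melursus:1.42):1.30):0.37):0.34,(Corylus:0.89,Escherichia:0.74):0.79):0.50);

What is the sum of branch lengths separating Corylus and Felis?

7.29

The path runs Corylus → … → MRCA → … → Felis; the MRCA is the node subtending (((((Abies,(Rattus,(Homo,Microtus))),(Felis,(Salmo,(Takifugu,Columba)))),Aedes),(Carpinus,(Camponotus,Melursus))),(Corylus,Escherichia)).
Branch lengths along that path: 0.89 + 0.79 + 0.34 + 0.36 + 1.96 + 1.72 + 1.23 = 7.29.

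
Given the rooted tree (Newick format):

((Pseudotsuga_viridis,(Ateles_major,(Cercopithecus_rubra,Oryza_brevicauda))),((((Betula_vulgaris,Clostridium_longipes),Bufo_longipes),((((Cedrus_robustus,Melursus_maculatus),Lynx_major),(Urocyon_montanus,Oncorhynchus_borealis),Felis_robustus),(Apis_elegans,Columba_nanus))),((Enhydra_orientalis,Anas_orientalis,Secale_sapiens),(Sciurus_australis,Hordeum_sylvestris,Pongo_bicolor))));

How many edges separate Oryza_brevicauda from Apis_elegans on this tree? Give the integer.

The MRCA of Oryza_brevicauda and Apis_elegans is the root of the tree.
From Oryza_brevicauda up to that node: 4 branches. From Apis_elegans up to the same node: 5 branches. Total: 4 + 5 = 9.

9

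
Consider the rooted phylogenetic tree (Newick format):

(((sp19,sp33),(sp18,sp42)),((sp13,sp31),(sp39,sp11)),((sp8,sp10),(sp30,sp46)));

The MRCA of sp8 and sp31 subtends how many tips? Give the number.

The MRCA of sp8 and sp31 is the root, so the clade is the entire tree.
That clade contains 12 terminal taxa: sp10, sp11, sp13, sp18, sp19, sp30, sp31, sp33, sp39, sp42, sp46, sp8.

12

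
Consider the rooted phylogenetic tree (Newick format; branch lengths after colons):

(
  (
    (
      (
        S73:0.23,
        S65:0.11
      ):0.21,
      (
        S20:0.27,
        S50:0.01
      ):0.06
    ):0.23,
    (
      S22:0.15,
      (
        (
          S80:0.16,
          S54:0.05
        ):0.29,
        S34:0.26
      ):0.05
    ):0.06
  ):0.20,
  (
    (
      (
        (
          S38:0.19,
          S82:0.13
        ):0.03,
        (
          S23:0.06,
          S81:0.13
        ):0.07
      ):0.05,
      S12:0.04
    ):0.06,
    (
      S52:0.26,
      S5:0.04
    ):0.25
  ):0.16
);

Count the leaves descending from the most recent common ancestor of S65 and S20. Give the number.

4

The MRCA of S65 and S20 is the node subtending ((S73,S65),(S20,S50)).
That clade contains 4 terminal taxa: S20, S50, S65, S73.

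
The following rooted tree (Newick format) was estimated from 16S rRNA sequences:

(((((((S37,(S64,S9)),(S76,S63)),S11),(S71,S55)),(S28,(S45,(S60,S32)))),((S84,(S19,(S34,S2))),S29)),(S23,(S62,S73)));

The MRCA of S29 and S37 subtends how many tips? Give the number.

The MRCA of S29 and S37 is the node subtending ((((((S37,(S64,S9)),(S76,S63)),S11),(S71,S55)),(S28,(S45,(S60,S32)))),((S84,(S19,(S34,S2))),S29)).
That clade contains 17 terminal taxa: S11, S19, S2, S28, S29, S32, S34, S37, S45, S55, S60, S63, S64, S71, S76, S84, S9.

17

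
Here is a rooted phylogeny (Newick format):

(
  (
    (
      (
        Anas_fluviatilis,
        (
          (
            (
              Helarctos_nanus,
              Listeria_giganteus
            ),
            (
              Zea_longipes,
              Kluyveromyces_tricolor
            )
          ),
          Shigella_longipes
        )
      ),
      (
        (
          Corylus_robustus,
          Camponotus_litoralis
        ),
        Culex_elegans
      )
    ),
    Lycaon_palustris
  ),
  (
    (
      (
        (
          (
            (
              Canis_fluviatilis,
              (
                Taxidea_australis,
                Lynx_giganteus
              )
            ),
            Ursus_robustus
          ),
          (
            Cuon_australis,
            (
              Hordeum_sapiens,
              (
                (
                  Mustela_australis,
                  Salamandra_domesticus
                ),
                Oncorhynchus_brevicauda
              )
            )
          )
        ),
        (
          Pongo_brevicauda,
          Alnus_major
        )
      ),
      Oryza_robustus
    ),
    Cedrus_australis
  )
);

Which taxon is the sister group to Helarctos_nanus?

Helarctos_nanus attaches to the tree at the node subtending (Helarctos_nanus,Listeria_giganteus).
The other lineage descending from that same node — the sister group — is the single tip Listeria_giganteus.

Listeria_giganteus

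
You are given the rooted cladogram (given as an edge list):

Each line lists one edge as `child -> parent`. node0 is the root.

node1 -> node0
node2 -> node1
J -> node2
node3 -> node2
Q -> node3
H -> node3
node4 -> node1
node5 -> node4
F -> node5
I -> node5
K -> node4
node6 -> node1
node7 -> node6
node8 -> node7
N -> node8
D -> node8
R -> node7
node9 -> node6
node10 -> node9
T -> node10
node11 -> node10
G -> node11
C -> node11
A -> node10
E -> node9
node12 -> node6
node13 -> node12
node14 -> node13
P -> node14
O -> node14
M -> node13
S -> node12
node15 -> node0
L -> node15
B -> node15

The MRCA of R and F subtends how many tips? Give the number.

18

The MRCA of R and F is the node subtending ((J,(Q,H)),((F,I),K),(((N,D),R),((T,(G,C),A),E),(((P,O),M),S))).
That clade contains 18 terminal taxa: A, C, D, E, F, G, H, I, J, K, M, N, O, P, Q, R, S, T.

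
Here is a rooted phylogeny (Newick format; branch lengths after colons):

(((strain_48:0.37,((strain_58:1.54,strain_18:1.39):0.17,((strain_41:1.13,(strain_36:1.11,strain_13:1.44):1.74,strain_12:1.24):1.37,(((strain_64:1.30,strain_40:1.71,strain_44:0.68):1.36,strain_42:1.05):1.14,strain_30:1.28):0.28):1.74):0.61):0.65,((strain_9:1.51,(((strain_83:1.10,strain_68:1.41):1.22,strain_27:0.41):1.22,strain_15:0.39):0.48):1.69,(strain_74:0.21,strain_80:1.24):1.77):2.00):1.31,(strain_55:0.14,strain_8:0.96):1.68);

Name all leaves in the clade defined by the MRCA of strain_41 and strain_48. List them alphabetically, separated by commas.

Tracing strain_41: it sits inside (strain_41,(strain_36,strain_13),strain_12).
Tracing strain_48: it sits inside (strain_48,((strain_58,strain_18),((strain_41,(strain_36,strain_13),strain_12),(((strain_64,strain_40,strain_44),strain_42),strain_30)))).
The smallest clade enclosing both is (strain_48,((strain_58,strain_18),((strain_41,(strain_36,strain_13),strain_12),(((strain_64,strain_40,strain_44),strain_42),strain_30)))); the answer is its 12 terminal taxa in alphabetical order.

strain_12, strain_13, strain_18, strain_30, strain_36, strain_40, strain_41, strain_42, strain_44, strain_48, strain_58, strain_64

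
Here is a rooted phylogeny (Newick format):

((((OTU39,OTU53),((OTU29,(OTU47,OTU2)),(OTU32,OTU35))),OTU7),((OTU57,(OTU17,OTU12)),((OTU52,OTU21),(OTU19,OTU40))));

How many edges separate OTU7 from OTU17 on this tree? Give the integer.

6

The MRCA of OTU7 and OTU17 is the root of the tree.
From OTU7 up to that node: 2 branches. From OTU17 up to the same node: 4 branches. Total: 2 + 4 = 6.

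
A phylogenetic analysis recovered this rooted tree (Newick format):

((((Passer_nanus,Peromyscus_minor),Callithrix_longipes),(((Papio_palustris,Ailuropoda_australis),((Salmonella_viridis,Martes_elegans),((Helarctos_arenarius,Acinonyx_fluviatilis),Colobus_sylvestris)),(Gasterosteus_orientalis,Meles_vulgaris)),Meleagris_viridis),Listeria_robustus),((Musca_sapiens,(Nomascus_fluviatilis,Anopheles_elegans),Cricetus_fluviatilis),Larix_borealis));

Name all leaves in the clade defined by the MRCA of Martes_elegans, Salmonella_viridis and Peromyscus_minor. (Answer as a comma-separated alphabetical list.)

Tracing Martes_elegans: it sits inside (Salmonella_viridis,Martes_elegans).
Tracing Salmonella_viridis: it sits inside (Salmonella_viridis,Martes_elegans).
Tracing Peromyscus_minor: it sits inside (Passer_nanus,Peromyscus_minor).
The smallest clade enclosing all 3 is (((Passer_nanus,Peromyscus_minor),Callithrix_longipes),(((Papio_palustris,Ailuropoda_australis),((Salmonella_viridis,Martes_elegans),((Helarctos_arenarius,Acinonyx_fluviatilis),Colobus_sylvestris)),(Gasterosteus_orientalis,Meles_vulgaris)),Meleagris_viridis),Listeria_robustus); the answer is its 14 terminal taxa in alphabetical order.

Acinonyx_fluviatilis, Ailuropoda_australis, Callithrix_longipes, Colobus_sylvestris, Gasterosteus_orientalis, Helarctos_arenarius, Listeria_robustus, Martes_elegans, Meleagris_viridis, Meles_vulgaris, Papio_palustris, Passer_nanus, Peromyscus_minor, Salmonella_viridis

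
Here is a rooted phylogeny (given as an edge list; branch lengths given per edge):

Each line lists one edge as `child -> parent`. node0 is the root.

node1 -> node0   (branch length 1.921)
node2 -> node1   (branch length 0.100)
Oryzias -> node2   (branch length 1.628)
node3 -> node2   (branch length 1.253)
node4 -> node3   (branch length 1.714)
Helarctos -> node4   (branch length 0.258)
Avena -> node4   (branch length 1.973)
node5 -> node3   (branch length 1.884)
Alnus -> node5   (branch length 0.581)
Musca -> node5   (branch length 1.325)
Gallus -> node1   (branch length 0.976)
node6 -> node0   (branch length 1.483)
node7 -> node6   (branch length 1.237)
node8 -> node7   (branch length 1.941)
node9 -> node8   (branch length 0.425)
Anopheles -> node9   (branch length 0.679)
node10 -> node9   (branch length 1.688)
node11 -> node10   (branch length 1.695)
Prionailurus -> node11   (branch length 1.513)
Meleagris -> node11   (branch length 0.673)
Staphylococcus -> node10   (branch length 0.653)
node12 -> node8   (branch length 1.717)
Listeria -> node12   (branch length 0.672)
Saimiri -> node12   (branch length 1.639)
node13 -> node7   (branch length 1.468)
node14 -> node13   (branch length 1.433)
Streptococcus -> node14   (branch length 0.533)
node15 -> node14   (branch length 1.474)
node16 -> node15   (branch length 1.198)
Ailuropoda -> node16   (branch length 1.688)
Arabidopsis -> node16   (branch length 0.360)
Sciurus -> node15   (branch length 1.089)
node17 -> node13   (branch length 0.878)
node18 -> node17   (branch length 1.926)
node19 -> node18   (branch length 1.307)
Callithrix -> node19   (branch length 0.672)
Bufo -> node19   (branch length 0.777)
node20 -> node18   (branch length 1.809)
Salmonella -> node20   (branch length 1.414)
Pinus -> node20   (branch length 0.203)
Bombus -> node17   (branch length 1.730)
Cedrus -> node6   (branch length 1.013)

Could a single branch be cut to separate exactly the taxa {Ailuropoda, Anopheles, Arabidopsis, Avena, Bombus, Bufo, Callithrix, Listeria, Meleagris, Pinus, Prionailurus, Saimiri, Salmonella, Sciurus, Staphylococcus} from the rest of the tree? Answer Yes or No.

No

The MRCA of the listed taxa is the root, so the smallest clade containing them is the whole tree.
That clade also contains Alnus, Cedrus, Gallus, Helarctos, Musca, Oryzias, Streptococcus, which are not in the proposed group, so the group is not monophyletic.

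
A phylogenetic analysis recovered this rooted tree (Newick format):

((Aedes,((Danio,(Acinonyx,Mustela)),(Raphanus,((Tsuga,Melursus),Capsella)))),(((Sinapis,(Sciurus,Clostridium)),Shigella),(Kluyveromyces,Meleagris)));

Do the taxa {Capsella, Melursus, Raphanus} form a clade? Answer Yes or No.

No

The MRCA of the listed taxa subtends (Raphanus,((Tsuga,Melursus),Capsella)).
That clade also contains Tsuga, which is not in the proposed group, so the group is not monophyletic.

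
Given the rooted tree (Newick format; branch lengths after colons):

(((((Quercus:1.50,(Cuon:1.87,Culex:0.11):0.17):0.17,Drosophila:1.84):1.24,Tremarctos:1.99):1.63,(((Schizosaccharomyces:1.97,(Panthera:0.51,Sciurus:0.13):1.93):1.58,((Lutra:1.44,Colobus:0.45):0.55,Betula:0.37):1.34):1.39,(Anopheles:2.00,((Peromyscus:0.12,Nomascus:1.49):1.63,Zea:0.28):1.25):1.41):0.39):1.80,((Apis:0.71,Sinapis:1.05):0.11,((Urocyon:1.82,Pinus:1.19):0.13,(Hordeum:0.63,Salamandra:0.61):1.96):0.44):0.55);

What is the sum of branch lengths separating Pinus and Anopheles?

7.91

The path runs Pinus → … → MRCA → … → Anopheles; the MRCA is the root of the tree.
Branch lengths along that path: 1.19 + 0.13 + 0.44 + 0.55 + 1.80 + 0.39 + 1.41 + 2.00 = 7.91.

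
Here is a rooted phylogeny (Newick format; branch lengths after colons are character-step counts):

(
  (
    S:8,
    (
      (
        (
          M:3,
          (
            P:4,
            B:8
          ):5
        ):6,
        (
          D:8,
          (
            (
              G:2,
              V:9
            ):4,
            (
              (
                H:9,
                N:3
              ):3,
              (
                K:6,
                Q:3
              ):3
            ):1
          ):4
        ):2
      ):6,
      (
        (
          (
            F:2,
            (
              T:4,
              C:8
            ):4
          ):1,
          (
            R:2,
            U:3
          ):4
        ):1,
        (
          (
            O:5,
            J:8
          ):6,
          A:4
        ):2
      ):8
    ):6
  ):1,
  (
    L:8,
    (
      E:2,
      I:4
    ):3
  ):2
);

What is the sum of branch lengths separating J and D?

40

The path runs J → … → MRCA → … → D; the MRCA is the node subtending (((M,(P,B)),(D,((G,V),((H,N),(K,Q))))),(((F,(T,C)),(R,U)),((O,J),A))).
Branch lengths along that path: 8 + 6 + 2 + 8 + 6 + 2 + 8 = 40.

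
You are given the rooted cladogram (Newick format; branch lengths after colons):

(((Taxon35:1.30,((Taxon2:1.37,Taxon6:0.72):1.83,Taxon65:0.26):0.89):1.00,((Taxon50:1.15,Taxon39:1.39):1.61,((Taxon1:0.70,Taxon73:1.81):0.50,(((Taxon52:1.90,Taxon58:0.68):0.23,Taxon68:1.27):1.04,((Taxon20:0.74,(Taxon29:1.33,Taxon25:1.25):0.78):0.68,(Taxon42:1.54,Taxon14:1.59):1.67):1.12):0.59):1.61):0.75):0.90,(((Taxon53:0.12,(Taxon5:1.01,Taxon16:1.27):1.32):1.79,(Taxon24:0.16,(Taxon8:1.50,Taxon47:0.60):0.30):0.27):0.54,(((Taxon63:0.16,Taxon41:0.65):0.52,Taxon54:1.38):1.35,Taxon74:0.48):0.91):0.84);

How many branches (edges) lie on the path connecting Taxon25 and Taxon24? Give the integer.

The MRCA of Taxon25 and Taxon24 is the root of the tree.
From Taxon25 up to that node: 8 branches. From Taxon24 up to the same node: 4 branches. Total: 8 + 4 = 12.

12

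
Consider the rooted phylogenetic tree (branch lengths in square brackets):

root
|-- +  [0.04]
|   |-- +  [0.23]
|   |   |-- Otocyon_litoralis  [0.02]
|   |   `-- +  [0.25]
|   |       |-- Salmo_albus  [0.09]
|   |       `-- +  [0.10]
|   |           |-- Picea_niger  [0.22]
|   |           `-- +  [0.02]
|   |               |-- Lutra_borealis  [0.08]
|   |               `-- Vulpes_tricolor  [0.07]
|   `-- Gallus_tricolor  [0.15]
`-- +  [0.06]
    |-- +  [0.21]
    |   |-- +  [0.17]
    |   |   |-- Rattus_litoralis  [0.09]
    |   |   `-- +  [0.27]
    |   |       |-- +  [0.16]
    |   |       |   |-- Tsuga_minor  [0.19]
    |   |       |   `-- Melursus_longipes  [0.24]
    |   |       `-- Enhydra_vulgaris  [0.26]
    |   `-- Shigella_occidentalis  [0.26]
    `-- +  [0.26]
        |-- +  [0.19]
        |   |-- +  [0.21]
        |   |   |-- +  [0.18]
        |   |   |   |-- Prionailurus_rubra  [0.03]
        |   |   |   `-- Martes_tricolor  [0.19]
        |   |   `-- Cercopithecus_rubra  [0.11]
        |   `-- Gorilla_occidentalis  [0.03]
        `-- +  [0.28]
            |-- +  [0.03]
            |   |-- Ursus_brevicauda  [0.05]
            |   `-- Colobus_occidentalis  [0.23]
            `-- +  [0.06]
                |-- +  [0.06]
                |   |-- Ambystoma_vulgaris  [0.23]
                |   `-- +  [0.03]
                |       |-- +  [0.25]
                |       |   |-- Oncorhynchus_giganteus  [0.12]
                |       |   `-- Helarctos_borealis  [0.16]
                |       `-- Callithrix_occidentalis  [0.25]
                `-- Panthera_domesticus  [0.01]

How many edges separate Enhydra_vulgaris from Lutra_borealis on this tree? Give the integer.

The MRCA of Enhydra_vulgaris and Lutra_borealis is the root of the tree.
From Enhydra_vulgaris up to that node: 5 branches. From Lutra_borealis up to the same node: 6 branches. Total: 5 + 6 = 11.

11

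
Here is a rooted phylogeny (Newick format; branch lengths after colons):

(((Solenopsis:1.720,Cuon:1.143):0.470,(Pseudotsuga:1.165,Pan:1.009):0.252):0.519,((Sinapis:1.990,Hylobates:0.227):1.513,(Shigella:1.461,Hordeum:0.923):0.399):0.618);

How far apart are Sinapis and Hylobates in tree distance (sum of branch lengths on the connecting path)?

The path runs Sinapis → … → MRCA → … → Hylobates; the MRCA is the node subtending (Sinapis,Hylobates).
Branch lengths along that path: 1.990 + 0.227 = 2.217.

2.217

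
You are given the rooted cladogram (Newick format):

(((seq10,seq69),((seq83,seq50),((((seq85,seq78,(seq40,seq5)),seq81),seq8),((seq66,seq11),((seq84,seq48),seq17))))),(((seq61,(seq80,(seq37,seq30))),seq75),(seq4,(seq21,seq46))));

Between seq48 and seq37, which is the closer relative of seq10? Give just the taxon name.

seq48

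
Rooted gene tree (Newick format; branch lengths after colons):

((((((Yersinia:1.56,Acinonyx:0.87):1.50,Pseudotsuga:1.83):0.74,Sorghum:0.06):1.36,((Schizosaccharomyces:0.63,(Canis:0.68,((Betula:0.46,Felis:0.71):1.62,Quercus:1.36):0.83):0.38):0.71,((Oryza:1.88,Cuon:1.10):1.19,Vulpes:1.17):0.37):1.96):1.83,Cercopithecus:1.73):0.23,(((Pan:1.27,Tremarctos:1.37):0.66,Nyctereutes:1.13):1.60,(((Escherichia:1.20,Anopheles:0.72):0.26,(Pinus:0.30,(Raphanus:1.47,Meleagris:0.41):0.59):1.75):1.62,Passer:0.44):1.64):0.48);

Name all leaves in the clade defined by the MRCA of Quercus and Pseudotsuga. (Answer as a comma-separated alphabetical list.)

Tracing Quercus: it sits inside ((Betula,Felis),Quercus).
Tracing Pseudotsuga: it sits inside ((Yersinia,Acinonyx),Pseudotsuga).
The smallest clade enclosing both is ((((Yersinia,Acinonyx),Pseudotsuga),Sorghum),((Schizosaccharomyces,(Canis,((Betula,Felis),Quercus))),((Oryza,Cuon),Vulpes))); the answer is its 12 terminal taxa in alphabetical order.

Acinonyx, Betula, Canis, Cuon, Felis, Oryza, Pseudotsuga, Quercus, Schizosaccharomyces, Sorghum, Vulpes, Yersinia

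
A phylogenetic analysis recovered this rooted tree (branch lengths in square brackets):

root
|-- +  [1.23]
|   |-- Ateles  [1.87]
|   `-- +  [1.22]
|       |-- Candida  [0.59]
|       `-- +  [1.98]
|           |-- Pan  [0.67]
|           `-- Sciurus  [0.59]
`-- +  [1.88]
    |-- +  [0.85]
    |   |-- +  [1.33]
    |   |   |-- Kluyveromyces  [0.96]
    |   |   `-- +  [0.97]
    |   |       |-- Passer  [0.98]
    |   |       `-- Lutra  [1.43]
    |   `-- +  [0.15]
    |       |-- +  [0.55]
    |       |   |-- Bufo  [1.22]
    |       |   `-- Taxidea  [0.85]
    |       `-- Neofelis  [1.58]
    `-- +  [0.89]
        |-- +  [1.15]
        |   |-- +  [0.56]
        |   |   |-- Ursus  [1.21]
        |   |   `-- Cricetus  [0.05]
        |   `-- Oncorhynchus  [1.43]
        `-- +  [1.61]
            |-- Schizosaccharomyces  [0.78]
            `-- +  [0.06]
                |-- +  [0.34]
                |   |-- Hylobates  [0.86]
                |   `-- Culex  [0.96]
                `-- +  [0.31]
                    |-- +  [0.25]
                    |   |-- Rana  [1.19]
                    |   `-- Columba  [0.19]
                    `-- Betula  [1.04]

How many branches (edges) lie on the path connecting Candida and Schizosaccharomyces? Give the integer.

7

The MRCA of Candida and Schizosaccharomyces is the root of the tree.
From Candida up to that node: 3 branches. From Schizosaccharomyces up to the same node: 4 branches. Total: 3 + 4 = 7.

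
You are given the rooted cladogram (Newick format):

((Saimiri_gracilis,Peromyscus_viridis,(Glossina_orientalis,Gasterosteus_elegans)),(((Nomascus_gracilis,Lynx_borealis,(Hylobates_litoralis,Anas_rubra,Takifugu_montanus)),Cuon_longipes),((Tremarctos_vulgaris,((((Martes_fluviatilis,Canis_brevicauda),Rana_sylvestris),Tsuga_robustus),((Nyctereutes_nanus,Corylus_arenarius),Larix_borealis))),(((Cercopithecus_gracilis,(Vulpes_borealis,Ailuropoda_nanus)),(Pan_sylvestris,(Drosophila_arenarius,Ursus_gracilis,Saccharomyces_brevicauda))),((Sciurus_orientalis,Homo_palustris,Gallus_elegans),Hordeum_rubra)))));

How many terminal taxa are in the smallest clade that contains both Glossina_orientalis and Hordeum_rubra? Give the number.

The MRCA of Glossina_orientalis and Hordeum_rubra is the root, so the clade is the entire tree.
That clade contains 29 terminal taxa: Ailuropoda_nanus, Anas_rubra, Canis_brevicauda, Cercopithecus_gracilis, Corylus_arenarius, Cuon_longipes, Drosophila_arenarius, Gallus_elegans, Gasterosteus_elegans, Glossina_orientalis, Homo_palustris, Hordeum_rubra, Hylobates_litoralis, Larix_borealis, Lynx_borealis, Martes_fluviatilis, Nomascus_gracilis, Nyctereutes_nanus, Pan_sylvestris, Peromyscus_viridis, Rana_sylvestris, Saccharomyces_brevicauda, Saimiri_gracilis, Sciurus_orientalis, Takifugu_montanus, Tremarctos_vulgaris, Tsuga_robustus, Ursus_gracilis, Vulpes_borealis.

29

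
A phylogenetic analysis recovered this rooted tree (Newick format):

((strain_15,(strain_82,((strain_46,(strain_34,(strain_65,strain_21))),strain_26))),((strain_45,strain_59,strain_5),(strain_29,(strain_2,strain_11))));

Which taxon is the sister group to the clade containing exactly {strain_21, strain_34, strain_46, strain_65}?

The clade containing exactly {strain_21, strain_34, strain_46, strain_65} attaches to the tree at the node subtending ((strain_46,(strain_34,(strain_65,strain_21))),strain_26).
The other lineage descending from that same node — the sister group — is the single tip strain_26.

strain_26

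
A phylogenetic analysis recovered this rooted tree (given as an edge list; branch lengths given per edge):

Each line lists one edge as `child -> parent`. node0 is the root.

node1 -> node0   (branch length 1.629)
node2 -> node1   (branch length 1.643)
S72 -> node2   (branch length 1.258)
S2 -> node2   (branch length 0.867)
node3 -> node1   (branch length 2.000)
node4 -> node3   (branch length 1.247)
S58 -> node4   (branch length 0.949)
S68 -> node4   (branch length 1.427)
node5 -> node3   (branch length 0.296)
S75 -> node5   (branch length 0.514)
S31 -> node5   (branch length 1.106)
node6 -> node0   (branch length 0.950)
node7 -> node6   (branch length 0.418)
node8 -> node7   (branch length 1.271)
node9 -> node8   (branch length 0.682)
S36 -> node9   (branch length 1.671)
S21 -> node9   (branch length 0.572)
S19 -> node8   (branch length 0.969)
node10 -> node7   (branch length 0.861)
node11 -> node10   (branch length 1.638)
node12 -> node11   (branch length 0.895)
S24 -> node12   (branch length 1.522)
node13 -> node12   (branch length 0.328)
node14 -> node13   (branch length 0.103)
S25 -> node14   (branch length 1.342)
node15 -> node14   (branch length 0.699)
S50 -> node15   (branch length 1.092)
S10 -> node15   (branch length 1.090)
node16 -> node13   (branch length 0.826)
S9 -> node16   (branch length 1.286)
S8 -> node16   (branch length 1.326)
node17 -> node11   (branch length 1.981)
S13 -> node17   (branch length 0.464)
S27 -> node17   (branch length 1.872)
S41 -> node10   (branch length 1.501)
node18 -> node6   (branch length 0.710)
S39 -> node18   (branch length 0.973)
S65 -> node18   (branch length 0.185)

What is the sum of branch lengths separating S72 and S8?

11.772

The path runs S72 → … → MRCA → … → S8; the MRCA is the root of the tree.
Branch lengths along that path: 1.258 + 1.643 + 1.629 + 0.950 + 0.418 + 0.861 + 1.638 + 0.895 + 0.328 + 0.826 + 1.326 = 11.772.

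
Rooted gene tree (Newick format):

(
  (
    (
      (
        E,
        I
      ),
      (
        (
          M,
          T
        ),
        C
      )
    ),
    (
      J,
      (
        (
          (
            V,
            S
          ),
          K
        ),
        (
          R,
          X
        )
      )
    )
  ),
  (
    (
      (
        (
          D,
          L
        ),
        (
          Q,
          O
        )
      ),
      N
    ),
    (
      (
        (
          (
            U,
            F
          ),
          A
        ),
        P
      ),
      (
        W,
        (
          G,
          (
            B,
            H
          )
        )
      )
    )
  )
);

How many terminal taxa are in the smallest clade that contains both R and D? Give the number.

The MRCA of R and D is the root, so the clade is the entire tree.
That clade contains 24 terminal taxa: A, B, C, D, E, F, G, H, I, J, K, L, M, N, O, P, Q, R, S, T, U, V, W, X.

24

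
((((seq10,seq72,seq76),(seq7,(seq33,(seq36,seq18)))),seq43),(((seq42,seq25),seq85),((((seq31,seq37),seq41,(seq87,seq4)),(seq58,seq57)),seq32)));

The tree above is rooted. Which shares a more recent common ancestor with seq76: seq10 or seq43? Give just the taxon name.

The MRCA of seq76 and seq10 subtends (seq10,seq72,seq76) (3 taxa).
The MRCA of seq76 and seq43 subtends (((seq10,seq72,seq76),(seq7,(seq33,(seq36,seq18)))),seq43) (8 taxa).
The first is nested inside the second, so seq76 shares a more recent common ancestor with seq10.

seq10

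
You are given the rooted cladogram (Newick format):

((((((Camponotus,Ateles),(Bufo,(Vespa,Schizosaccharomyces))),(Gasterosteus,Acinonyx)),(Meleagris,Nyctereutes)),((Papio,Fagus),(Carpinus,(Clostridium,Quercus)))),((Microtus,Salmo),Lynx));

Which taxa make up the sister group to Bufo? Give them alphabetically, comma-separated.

Schizosaccharomyces, Vespa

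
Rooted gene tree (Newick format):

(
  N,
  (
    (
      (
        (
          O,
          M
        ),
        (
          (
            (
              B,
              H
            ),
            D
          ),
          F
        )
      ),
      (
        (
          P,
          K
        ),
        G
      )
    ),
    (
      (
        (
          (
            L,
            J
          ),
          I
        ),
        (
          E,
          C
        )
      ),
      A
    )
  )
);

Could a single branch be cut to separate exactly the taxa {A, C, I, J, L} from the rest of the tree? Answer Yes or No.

No

The MRCA of the listed taxa subtends ((((L,J),I),(E,C)),A).
That clade also contains E, which is not in the proposed group, so the group is not monophyletic.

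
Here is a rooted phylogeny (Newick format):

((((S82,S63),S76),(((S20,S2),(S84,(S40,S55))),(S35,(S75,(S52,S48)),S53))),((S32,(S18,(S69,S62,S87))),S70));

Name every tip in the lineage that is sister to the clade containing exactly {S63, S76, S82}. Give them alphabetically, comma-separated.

S2, S20, S35, S40, S48, S52, S53, S55, S75, S84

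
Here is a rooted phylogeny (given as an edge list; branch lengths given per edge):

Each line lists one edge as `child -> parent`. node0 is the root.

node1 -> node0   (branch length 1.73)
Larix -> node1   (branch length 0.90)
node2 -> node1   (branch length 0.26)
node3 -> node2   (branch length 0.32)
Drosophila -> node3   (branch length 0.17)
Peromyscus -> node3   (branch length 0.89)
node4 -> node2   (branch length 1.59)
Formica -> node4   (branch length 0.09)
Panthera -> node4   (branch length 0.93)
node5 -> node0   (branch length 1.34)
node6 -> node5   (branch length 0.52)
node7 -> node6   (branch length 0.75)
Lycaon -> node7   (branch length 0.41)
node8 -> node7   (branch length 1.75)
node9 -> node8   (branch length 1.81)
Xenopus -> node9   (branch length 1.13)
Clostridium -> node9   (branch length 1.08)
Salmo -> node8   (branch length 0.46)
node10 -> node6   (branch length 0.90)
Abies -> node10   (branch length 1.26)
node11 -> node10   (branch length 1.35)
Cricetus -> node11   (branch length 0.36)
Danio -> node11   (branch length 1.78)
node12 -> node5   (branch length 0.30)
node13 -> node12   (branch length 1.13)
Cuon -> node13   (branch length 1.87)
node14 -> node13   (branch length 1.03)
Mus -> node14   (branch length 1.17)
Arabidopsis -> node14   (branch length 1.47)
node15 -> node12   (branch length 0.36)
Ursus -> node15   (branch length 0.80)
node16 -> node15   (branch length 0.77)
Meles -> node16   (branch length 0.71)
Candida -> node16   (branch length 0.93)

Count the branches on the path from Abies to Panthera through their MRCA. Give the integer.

The MRCA of Abies and Panthera is the root of the tree.
From Abies up to that node: 4 branches. From Panthera up to the same node: 4 branches. Total: 4 + 4 = 8.

8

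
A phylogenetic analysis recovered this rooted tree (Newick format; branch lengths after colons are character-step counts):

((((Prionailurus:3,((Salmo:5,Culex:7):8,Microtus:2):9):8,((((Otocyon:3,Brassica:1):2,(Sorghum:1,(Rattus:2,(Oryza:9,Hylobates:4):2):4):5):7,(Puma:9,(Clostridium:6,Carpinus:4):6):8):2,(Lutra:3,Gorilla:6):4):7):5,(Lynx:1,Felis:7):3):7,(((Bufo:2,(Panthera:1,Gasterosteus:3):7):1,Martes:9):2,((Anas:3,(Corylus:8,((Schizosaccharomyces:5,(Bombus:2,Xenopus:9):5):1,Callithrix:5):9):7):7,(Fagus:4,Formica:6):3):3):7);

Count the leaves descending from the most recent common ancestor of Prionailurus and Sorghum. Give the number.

15

The MRCA of Prionailurus and Sorghum is the node subtending ((Prionailurus,((Salmo,Culex),Microtus)),((((Otocyon,Brassica),(Sorghum,(Rattus,(Oryza,Hylobates)))),(Puma,(Clostridium,Carpinus))),(Lutra,Gorilla))).
That clade contains 15 terminal taxa: Brassica, Carpinus, Clostridium, Culex, Gorilla, Hylobates, Lutra, Microtus, Oryza, Otocyon, Prionailurus, Puma, Rattus, Salmo, Sorghum.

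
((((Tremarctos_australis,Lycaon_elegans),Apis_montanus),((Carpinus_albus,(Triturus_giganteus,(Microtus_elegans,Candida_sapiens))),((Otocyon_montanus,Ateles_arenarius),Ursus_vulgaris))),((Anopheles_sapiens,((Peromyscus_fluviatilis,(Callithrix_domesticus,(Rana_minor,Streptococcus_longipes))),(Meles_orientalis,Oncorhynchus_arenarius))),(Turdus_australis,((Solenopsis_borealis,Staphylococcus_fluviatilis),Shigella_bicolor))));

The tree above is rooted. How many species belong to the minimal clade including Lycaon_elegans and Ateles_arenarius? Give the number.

10

The MRCA of Lycaon_elegans and Ateles_arenarius is the node subtending (((Tremarctos_australis,Lycaon_elegans),Apis_montanus),((Carpinus_albus,(Triturus_giganteus,(Microtus_elegans,Candida_sapiens))),((Otocyon_montanus,Ateles_arenarius),Ursus_vulgaris))).
That clade contains 10 terminal taxa: Apis_montanus, Ateles_arenarius, Candida_sapiens, Carpinus_albus, Lycaon_elegans, Microtus_elegans, Otocyon_montanus, Tremarctos_australis, Triturus_giganteus, Ursus_vulgaris.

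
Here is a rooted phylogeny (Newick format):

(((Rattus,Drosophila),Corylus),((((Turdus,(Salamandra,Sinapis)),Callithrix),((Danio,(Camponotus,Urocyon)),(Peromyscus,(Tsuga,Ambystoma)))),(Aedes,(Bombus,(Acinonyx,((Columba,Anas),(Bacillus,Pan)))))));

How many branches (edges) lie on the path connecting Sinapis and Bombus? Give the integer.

The MRCA of Sinapis and Bombus is the node subtending ((((Turdus,(Salamandra,Sinapis)),Callithrix),((Danio,(Camponotus,Urocyon)),(Peromyscus,(Tsuga,Ambystoma)))),(Aedes,(Bombus,(Acinonyx,((Columba,Anas),(Bacillus,Pan)))))).
From Sinapis up to that node: 5 branches. From Bombus up to the same node: 3 branches. Total: 5 + 3 = 8.

8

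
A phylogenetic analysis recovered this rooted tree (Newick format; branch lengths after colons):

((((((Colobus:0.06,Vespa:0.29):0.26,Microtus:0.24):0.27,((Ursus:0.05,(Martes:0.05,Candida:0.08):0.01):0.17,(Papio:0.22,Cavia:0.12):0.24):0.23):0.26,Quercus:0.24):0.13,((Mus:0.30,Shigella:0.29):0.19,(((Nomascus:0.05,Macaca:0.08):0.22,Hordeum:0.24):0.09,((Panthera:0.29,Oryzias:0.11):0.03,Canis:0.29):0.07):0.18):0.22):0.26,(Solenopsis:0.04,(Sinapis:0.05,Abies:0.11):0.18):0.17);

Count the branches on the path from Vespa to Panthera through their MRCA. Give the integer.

The MRCA of Vespa and Panthera is the node subtending (((((Colobus,Vespa),Microtus),((Ursus,(Martes,Candida)),(Papio,Cavia))),Quercus),((Mus,Shigella),(((Nomascus,Macaca),Hordeum),((Panthera,Oryzias),Canis)))).
From Vespa up to that node: 5 branches. From Panthera up to the same node: 5 branches. Total: 5 + 5 = 10.

10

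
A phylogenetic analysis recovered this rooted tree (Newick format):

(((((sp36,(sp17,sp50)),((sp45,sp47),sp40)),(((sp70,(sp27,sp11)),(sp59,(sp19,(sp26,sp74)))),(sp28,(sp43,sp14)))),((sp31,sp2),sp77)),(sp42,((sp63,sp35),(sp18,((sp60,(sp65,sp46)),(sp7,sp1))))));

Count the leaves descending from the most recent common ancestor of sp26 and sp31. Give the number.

The MRCA of sp26 and sp31 is the node subtending ((((sp36,(sp17,sp50)),((sp45,sp47),sp40)),(((sp70,(sp27,sp11)),(sp59,(sp19,(sp26,sp74)))),(sp28,(sp43,sp14)))),((sp31,sp2),sp77)).
That clade contains 19 terminal taxa: sp11, sp14, sp17, sp19, sp2, sp26, sp27, sp28, sp31, sp36, sp40, sp43, sp45, sp47, sp50, sp59, sp70, sp74, sp77.

19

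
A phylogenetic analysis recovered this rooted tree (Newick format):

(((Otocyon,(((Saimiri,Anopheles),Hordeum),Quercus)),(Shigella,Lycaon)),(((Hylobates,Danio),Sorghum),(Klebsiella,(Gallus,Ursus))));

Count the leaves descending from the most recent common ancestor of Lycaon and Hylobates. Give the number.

The MRCA of Lycaon and Hylobates is the root, so the clade is the entire tree.
That clade contains 13 terminal taxa: Anopheles, Danio, Gallus, Hordeum, Hylobates, Klebsiella, Lycaon, Otocyon, Quercus, Saimiri, Shigella, Sorghum, Ursus.

13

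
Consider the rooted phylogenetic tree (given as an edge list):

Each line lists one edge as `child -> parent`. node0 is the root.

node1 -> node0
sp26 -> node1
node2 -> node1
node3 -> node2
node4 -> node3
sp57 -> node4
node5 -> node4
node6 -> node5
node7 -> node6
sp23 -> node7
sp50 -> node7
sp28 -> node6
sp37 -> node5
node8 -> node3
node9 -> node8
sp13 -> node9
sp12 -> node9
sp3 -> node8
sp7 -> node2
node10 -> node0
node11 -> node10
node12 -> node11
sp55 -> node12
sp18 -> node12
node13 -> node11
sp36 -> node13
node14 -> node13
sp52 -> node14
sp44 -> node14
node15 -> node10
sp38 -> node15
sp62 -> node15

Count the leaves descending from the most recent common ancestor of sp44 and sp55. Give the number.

The MRCA of sp44 and sp55 is the node subtending ((sp55,sp18),(sp36,(sp52,sp44))).
That clade contains 5 terminal taxa: sp18, sp36, sp44, sp52, sp55.

5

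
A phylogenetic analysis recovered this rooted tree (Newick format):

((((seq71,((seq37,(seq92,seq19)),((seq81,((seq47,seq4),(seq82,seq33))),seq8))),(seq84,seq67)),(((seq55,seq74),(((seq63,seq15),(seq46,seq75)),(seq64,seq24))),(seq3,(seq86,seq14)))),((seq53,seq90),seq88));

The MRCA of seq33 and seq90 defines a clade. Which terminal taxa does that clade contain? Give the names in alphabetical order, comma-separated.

seq14, seq15, seq19, seq24, seq3, seq33, seq37, seq4, seq46, seq47, seq53, seq55, seq63, seq64, seq67, seq71, seq74, seq75, seq8, seq81, seq82, seq84, seq86, seq88, seq90, seq92

Tracing seq33: it sits inside (seq82,seq33).
Tracing seq90: it sits inside (seq53,seq90).
The smallest clade enclosing both is the whole tree (their MRCA is the root), so the answer is all 26 tips in alphabetical order.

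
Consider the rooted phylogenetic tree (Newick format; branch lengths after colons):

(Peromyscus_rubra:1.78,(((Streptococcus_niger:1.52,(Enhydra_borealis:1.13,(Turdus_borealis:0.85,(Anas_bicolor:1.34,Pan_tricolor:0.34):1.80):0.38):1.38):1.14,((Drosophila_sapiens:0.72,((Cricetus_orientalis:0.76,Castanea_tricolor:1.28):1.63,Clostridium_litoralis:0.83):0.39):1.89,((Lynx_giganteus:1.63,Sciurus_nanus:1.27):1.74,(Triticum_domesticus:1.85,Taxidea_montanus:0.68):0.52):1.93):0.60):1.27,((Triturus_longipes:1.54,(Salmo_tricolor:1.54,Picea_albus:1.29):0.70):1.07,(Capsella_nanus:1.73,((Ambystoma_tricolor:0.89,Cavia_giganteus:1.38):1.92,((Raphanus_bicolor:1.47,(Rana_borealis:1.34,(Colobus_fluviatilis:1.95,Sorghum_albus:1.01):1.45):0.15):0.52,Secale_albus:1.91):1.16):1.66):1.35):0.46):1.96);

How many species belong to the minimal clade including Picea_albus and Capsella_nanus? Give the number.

The MRCA of Picea_albus and Capsella_nanus is the node subtending ((Triturus_longipes,(Salmo_tricolor,Picea_albus)),(Capsella_nanus,((Ambystoma_tricolor,Cavia_giganteus),((Raphanus_bicolor,(Rana_borealis,(Colobus_fluviatilis,Sorghum_albus))),Secale_albus)))).
That clade contains 11 terminal taxa: Ambystoma_tricolor, Capsella_nanus, Cavia_giganteus, Colobus_fluviatilis, Picea_albus, Rana_borealis, Raphanus_bicolor, Salmo_tricolor, Secale_albus, Sorghum_albus, Triturus_longipes.

11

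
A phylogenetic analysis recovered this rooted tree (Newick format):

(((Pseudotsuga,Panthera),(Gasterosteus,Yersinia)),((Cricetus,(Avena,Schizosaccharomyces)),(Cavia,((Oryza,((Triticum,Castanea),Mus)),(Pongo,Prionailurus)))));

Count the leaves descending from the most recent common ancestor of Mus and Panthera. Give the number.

The MRCA of Mus and Panthera is the root, so the clade is the entire tree.
That clade contains 14 terminal taxa: Avena, Castanea, Cavia, Cricetus, Gasterosteus, Mus, Oryza, Panthera, Pongo, Prionailurus, Pseudotsuga, Schizosaccharomyces, Triticum, Yersinia.

14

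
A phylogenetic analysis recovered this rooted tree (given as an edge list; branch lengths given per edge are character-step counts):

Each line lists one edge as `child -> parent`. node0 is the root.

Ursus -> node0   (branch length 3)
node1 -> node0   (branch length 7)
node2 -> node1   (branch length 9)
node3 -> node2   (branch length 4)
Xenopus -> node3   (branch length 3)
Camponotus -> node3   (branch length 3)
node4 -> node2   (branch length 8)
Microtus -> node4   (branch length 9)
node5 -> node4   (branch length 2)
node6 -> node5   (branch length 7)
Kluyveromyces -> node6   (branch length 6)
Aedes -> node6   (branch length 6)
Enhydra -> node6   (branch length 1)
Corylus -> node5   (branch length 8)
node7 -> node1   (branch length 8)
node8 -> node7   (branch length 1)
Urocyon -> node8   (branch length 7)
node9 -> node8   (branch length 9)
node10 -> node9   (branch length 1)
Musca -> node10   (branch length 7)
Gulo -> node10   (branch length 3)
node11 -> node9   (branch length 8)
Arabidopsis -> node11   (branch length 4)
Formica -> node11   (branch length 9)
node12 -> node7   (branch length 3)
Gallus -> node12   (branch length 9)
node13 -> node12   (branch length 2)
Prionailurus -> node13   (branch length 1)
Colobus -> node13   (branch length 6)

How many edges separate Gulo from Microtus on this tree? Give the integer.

8

The MRCA of Gulo and Microtus is the node subtending (((Xenopus,Camponotus),(Microtus,((Kluyveromyces,Aedes,Enhydra),Corylus))),((Urocyon,((Musca,Gulo),(Arabidopsis,Formica))),(Gallus,(Prionailurus,Colobus)))).
From Gulo up to that node: 5 branches. From Microtus up to the same node: 3 branches. Total: 5 + 3 = 8.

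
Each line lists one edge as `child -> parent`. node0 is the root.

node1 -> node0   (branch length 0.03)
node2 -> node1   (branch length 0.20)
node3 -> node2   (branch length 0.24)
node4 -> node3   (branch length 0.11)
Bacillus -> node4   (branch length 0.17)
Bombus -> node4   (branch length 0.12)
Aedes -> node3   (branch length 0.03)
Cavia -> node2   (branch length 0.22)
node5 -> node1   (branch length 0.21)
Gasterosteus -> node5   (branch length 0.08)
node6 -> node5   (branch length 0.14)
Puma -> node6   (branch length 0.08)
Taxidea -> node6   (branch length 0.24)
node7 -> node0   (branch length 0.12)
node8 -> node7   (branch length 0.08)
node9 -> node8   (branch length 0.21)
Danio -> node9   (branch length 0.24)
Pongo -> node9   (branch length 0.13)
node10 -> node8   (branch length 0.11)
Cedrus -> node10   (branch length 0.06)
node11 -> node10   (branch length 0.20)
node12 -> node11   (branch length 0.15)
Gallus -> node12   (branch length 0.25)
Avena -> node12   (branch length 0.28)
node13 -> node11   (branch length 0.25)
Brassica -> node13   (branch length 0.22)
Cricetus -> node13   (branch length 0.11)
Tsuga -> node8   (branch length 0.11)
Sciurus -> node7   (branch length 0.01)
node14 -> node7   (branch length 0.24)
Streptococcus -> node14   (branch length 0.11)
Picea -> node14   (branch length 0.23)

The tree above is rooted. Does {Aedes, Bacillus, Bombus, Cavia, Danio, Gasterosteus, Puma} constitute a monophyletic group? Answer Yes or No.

No

The MRCA of the listed taxa is the root, so the smallest clade containing them is the whole tree.
That clade also contains Avena, Brassica, Cedrus, Cricetus, Gallus, Picea, Pongo, Sciurus, Streptococcus, Taxidea, Tsuga, which are not in the proposed group, so the group is not monophyletic.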